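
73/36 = 2.03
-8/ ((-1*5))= 8/ 5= 1.60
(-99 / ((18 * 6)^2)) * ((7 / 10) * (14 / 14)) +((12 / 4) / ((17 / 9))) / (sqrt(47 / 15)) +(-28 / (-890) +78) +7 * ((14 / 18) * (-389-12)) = -485643617 / 230688 +27 * sqrt(705) / 799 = -2104.30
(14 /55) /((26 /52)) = 28 /55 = 0.51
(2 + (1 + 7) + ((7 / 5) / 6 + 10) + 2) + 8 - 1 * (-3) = 997 / 30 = 33.23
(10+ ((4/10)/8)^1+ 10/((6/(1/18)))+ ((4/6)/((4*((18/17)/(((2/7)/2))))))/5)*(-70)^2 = 1342460/27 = 49720.74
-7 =-7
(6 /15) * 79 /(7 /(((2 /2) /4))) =79 /70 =1.13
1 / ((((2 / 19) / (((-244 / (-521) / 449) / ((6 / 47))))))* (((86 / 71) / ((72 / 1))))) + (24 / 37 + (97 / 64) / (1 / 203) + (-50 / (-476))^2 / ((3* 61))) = 19316687603880260947 / 61727577079683648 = 312.93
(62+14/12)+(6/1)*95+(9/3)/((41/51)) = 156677/246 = 636.90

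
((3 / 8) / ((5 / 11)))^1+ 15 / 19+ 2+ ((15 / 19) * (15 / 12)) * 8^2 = 50747 / 760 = 66.77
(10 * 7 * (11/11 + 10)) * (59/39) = 45430/39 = 1164.87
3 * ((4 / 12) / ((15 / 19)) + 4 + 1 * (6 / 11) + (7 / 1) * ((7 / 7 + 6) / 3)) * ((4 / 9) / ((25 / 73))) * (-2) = -6157696 / 37125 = -165.86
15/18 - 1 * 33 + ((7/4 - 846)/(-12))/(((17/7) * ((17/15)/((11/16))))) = -14.59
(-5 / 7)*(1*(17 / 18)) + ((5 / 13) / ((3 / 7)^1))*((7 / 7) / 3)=-205 / 546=-0.38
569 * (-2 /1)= -1138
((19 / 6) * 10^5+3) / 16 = 950009 / 48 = 19791.85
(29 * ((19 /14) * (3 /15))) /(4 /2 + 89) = 551 /6370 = 0.09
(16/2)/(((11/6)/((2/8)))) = 12/11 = 1.09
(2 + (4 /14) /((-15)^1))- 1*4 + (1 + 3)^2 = 1468 /105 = 13.98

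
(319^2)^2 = 10355301121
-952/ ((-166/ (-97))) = -46172/ 83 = -556.29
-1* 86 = -86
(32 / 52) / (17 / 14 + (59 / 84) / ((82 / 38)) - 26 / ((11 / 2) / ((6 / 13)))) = -303072 / 316199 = -0.96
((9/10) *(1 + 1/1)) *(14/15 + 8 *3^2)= 3282/25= 131.28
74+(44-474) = -356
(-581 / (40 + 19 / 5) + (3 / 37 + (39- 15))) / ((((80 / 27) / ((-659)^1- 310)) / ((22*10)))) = -2101944141 / 2701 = -778209.60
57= 57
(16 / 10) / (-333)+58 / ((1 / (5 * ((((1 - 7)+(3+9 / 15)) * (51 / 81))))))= -81072 / 185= -438.23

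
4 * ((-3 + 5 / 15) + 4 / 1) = 5.33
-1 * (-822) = 822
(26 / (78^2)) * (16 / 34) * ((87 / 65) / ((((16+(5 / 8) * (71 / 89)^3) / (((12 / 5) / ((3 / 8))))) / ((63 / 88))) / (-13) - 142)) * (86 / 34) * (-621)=1467429812360064 / 49378794255982165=0.03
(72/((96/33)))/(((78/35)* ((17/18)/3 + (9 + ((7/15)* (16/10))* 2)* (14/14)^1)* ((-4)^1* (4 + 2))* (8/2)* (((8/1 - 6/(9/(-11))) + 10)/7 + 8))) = -5457375/5924179456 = -0.00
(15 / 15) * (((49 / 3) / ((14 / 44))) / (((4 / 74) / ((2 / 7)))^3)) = 1114366 / 147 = 7580.72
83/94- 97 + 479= 35991/94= 382.88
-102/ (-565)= 102/ 565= 0.18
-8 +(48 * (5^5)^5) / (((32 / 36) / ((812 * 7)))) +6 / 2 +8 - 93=91474056243896484374910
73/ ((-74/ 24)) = -876/ 37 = -23.68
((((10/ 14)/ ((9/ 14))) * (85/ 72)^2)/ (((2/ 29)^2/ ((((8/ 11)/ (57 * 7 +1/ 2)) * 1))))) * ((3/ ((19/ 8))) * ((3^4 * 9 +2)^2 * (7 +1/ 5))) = 763975921700/ 265221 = 2880525.76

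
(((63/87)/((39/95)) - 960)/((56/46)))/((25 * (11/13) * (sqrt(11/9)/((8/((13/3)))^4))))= -413502299136 * sqrt(11)/3507719215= -390.98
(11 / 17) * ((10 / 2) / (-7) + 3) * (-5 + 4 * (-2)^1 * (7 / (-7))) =528 / 119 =4.44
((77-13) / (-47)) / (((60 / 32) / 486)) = -82944 / 235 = -352.95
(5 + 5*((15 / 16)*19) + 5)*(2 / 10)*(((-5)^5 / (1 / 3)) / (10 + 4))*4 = -2971875 / 56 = -53069.20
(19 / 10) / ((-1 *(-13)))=19 / 130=0.15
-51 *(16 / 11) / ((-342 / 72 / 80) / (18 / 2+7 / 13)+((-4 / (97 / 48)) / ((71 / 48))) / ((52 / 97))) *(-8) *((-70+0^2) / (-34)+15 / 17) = -697.50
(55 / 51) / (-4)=-55 / 204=-0.27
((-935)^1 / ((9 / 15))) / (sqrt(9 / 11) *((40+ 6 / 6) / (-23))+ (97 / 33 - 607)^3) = 234661160402244418174200 / 33191157304084915939776996373 - 517588075275975 *sqrt(11) / 33191157304084915939776996373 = 0.00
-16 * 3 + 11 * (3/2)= -63/2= -31.50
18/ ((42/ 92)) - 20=136/ 7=19.43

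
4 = 4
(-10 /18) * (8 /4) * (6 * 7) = -140 /3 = -46.67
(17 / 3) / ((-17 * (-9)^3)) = 1 / 2187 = 0.00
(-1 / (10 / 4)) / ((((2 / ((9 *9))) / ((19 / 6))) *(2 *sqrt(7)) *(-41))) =513 *sqrt(7) / 5740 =0.24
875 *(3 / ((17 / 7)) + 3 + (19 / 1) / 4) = 534625 / 68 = 7862.13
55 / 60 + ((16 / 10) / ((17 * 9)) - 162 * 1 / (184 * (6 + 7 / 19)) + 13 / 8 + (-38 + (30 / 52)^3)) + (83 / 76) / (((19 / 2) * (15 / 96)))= -58522115484593 / 1688542127415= -34.66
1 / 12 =0.08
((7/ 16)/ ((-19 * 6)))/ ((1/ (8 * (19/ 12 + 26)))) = -2317/ 2736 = -0.85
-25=-25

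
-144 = -144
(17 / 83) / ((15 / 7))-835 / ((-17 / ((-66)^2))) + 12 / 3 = 4528475383 / 21165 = 213960.57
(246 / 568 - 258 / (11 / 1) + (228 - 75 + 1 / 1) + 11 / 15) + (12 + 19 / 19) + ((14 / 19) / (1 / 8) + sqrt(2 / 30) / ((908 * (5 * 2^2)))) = sqrt(15) / 272400 + 134091101 / 890340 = 150.61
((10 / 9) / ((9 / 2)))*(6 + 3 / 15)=124 / 81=1.53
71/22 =3.23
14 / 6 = 7 / 3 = 2.33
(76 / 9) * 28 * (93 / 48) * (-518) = -237301.56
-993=-993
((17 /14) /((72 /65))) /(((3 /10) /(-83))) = -458575 /1512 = -303.29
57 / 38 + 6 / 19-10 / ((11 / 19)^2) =-128831 / 4598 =-28.02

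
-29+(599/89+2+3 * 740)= 2199.73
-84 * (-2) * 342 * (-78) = -4481568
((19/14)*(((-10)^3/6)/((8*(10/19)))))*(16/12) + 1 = -8899/126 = -70.63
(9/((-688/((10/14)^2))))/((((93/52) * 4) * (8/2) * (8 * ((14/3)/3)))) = -8775/468192256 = -0.00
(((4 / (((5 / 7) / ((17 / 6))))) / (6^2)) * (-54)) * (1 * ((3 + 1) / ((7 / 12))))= -816 / 5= -163.20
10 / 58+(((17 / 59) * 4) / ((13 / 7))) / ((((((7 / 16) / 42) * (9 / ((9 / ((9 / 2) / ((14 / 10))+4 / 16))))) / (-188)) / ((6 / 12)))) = -1616.41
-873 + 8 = -865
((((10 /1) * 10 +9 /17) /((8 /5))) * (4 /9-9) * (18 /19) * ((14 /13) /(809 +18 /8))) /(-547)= 167482 /135514327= 0.00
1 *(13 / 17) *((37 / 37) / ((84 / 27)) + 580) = 211237 / 476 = 443.78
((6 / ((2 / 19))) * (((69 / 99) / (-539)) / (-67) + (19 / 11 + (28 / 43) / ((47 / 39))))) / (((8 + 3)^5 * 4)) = 25942238107 / 129296268816253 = 0.00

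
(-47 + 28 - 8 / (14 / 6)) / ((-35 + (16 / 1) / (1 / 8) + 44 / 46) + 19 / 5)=-18055 / 78694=-0.23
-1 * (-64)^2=-4096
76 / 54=38 / 27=1.41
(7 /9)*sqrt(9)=7 /3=2.33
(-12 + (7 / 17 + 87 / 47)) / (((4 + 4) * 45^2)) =-389 / 647190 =-0.00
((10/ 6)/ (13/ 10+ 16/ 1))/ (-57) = -50/ 29583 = -0.00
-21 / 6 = -3.50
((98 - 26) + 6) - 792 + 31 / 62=-1427 / 2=-713.50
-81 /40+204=8079 /40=201.98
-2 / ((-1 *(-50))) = -1 / 25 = -0.04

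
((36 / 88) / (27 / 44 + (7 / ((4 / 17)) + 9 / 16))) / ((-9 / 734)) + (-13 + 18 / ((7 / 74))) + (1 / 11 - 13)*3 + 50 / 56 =231973717 / 1676444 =138.37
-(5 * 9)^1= -45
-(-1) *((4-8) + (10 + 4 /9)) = 58 /9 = 6.44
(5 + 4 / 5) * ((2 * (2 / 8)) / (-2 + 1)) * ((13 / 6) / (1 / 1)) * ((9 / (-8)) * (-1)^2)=1131 / 160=7.07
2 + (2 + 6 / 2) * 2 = 12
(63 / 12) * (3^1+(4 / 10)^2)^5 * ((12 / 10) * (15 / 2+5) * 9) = 1744690978233 / 7812500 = 223320.45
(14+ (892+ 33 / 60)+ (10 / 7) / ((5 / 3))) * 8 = 254074 / 35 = 7259.26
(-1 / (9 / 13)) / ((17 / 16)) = -208 / 153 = -1.36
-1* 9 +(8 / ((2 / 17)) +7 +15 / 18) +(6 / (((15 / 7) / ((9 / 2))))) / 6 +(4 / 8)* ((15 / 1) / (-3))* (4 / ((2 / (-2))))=1184 / 15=78.93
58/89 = 0.65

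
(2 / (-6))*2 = -2 / 3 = -0.67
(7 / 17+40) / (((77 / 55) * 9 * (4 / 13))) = 14885 / 1428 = 10.42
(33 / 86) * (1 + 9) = 165 / 43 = 3.84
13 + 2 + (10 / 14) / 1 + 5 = 145 / 7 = 20.71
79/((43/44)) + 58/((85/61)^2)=110.71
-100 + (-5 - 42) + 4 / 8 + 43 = -207 / 2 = -103.50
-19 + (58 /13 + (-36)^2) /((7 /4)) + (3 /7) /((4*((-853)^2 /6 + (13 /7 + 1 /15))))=3356258901105 /4634942858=724.12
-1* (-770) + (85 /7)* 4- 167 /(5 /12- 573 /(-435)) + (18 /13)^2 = 369236958 /509873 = 724.17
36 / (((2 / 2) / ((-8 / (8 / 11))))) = -396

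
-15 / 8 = -1.88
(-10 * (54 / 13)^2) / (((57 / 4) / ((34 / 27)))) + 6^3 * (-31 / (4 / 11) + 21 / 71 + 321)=11620337418 / 227981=50970.64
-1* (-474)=474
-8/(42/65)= -260/21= -12.38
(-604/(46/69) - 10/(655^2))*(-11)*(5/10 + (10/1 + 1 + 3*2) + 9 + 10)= 31212341798/85805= 363759.01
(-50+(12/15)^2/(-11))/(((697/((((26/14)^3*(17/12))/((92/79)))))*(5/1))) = -1194634129/10673817000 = -0.11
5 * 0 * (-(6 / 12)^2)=0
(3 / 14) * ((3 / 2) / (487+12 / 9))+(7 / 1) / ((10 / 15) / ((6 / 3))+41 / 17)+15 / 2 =206139 / 20510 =10.05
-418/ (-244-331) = 418/ 575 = 0.73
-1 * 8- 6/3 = -10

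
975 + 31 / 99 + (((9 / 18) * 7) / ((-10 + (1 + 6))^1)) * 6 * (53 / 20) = 1894391 / 1980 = 956.76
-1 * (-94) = 94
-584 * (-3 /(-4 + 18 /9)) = -876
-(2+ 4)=-6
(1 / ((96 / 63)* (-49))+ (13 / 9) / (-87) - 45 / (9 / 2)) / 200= -1759181 / 35078400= -0.05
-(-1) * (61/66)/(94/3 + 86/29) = 1769/65648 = 0.03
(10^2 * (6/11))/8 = 75/11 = 6.82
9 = 9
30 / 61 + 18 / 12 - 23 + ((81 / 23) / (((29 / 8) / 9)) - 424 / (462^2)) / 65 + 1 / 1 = -1121842589011 / 56448574182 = -19.87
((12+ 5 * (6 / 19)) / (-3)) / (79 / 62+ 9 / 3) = -5332 / 5035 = -1.06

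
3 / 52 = 0.06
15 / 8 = 1.88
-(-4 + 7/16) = 57/16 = 3.56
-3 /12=-1 /4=-0.25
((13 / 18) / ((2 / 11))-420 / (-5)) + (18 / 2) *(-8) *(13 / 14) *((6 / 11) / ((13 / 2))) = 228307 / 2772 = 82.36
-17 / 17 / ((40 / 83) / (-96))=996 / 5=199.20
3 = 3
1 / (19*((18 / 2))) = 1 / 171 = 0.01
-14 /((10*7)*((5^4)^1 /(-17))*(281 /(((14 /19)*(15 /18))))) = 119 /10010625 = 0.00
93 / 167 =0.56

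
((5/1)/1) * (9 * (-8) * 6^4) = -466560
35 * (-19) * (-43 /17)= 28595 /17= 1682.06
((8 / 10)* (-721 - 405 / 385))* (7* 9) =-2001528 / 55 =-36391.42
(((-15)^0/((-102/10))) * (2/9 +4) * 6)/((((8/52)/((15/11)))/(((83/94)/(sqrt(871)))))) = -39425 * sqrt(871)/1766589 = -0.66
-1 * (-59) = 59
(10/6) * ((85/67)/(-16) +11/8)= 2315/1072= 2.16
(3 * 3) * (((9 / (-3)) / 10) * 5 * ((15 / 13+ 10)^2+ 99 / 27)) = -292203 / 169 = -1729.01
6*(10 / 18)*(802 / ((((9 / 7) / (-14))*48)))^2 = 1930416005 / 17496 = 110334.71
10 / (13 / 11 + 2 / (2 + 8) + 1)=550 / 131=4.20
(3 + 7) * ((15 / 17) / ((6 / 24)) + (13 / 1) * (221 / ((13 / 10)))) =376300 / 17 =22135.29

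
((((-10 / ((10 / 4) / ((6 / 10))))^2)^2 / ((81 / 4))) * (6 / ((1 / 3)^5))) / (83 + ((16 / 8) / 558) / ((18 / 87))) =28.77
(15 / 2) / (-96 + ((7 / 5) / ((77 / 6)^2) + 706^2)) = 0.00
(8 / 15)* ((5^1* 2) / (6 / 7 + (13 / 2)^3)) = 896 / 46281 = 0.02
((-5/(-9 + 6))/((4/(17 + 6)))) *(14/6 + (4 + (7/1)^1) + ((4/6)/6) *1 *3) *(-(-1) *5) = 23575/36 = 654.86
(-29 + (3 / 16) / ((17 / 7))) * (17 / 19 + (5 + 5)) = -1628469 / 5168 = -315.11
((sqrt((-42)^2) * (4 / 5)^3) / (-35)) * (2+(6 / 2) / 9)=-1.43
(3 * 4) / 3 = 4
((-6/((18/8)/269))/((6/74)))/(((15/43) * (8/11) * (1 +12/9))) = -4707769/315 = -14945.30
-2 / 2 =-1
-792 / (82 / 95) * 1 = -37620 / 41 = -917.56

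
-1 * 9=-9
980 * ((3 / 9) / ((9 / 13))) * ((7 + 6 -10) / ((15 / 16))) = 40768 / 27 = 1509.93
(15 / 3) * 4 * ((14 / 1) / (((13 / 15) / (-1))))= -323.08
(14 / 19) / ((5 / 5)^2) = 14 / 19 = 0.74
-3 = -3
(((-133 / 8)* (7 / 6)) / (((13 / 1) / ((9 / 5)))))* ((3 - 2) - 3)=5.37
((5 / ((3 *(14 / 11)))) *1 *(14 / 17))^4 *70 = 640543750 / 6765201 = 94.68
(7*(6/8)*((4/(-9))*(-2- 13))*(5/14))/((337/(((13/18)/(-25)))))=-13/12132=-0.00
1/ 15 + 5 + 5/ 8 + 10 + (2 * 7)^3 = 331163/ 120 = 2759.69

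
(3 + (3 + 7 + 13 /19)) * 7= 1820 /19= 95.79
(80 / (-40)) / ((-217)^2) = -2 / 47089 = -0.00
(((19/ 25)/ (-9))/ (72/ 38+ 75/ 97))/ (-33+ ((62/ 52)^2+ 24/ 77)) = 165700444/ 163685309625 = 0.00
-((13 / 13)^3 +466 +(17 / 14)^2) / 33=-30607 / 2156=-14.20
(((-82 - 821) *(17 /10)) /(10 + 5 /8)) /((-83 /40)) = 28896 /415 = 69.63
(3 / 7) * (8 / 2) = 12 / 7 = 1.71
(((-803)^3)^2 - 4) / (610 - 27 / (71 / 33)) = 75836433232559625 / 169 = 448736291316920.86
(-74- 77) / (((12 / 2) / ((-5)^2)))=-3775 / 6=-629.17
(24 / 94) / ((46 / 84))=0.47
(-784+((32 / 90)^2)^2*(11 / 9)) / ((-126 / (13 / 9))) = 188066379176 / 20925489375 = 8.99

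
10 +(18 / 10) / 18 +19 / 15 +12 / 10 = 377 / 30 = 12.57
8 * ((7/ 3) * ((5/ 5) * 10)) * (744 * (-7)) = -972160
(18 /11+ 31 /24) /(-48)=-773 /12672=-0.06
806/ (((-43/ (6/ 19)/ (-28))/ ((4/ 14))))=38688/ 817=47.35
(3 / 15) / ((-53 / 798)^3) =-682.67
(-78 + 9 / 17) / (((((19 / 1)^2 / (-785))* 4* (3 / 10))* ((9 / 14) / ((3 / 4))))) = 12061525 / 73644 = 163.78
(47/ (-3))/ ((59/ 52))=-2444/ 177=-13.81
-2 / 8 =-1 / 4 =-0.25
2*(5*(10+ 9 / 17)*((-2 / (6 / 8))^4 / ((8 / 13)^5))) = 332307235 / 5508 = 60331.74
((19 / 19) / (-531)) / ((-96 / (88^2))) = 242 / 1593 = 0.15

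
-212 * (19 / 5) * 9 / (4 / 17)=-154071 / 5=-30814.20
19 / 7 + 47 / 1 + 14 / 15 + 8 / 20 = 51.05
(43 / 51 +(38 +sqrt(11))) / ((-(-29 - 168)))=sqrt(11) / 197 +1981 / 10047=0.21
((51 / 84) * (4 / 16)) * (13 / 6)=221 / 672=0.33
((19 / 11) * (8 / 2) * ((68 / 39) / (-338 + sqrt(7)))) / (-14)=2584 * sqrt(7) / 343053711 + 67184 / 26388747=0.00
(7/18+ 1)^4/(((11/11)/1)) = 390625/104976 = 3.72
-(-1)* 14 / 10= 7 / 5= 1.40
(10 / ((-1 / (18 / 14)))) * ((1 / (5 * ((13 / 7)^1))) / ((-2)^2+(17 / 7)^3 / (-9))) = -55566 / 96655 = -0.57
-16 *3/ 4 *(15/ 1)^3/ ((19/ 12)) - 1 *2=-486038/ 19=-25580.95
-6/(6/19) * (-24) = 456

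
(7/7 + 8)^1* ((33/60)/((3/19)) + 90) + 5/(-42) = 353317/420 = 841.23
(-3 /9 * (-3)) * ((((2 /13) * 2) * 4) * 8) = 128 /13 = 9.85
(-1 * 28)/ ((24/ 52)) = -182/ 3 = -60.67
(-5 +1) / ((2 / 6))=-12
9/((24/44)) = 33/2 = 16.50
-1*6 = -6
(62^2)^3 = 56800235584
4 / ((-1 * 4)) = -1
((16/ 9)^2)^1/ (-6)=-128/ 243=-0.53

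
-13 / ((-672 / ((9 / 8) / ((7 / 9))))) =0.03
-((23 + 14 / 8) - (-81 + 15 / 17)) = -7131 / 68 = -104.87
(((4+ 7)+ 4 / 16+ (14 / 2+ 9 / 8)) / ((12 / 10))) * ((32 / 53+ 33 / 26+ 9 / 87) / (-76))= -3221675 / 7672704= -0.42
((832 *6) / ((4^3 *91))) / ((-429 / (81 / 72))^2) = 27 / 4580576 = 0.00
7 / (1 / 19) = 133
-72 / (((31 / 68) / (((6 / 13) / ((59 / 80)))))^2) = -76706611200 / 565345729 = -135.68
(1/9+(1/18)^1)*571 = 571/6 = 95.17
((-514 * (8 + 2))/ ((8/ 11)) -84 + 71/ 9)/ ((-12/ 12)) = 128585/ 18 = 7143.61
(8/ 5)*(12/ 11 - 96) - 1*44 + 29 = -9177/ 55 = -166.85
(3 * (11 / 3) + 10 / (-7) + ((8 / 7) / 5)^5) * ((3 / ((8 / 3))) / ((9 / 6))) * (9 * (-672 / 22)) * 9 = -1465996088988 / 82534375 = -17762.25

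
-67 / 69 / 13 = -67 / 897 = -0.07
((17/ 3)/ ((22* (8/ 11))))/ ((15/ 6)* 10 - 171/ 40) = 85/ 4974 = 0.02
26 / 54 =13 / 27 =0.48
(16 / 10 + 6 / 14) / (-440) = -71 / 15400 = -0.00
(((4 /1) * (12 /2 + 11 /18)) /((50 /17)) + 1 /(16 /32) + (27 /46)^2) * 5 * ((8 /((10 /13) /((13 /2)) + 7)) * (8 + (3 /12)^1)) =10032824087 /19091610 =525.51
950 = 950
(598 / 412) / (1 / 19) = 5681 / 206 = 27.58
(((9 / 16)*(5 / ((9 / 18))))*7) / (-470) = -63 / 752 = -0.08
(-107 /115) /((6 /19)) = -2033 /690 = -2.95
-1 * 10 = -10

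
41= 41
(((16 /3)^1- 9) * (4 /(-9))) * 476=20944 /27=775.70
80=80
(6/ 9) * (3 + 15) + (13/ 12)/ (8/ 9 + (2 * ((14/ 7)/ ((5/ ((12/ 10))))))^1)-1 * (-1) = 1739/ 128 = 13.59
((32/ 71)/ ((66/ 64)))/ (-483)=-1024/ 1131669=-0.00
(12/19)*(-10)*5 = -600/19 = -31.58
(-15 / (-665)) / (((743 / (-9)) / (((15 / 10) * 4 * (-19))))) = 162 / 5201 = 0.03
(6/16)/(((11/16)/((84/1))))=504/11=45.82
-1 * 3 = -3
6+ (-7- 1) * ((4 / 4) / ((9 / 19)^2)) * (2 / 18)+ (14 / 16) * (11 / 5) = 3.96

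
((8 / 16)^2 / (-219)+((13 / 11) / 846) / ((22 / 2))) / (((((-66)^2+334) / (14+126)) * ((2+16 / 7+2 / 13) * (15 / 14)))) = -9658831 / 1517036481180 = -0.00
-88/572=-2/13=-0.15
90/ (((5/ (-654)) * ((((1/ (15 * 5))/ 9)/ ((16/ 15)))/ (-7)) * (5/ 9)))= 106795584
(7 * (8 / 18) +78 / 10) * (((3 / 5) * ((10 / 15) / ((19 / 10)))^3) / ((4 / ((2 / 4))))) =0.04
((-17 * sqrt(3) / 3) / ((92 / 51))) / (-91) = 289 * sqrt(3) / 8372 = 0.06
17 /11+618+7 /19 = 129562 /209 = 619.91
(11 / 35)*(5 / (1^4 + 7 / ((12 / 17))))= 132 / 917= 0.14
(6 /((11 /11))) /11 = 6 /11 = 0.55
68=68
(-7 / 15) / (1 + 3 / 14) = -98 / 255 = -0.38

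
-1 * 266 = -266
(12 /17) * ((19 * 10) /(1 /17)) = 2280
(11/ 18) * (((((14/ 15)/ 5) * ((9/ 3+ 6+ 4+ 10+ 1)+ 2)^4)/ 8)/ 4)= 2199197/ 1350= 1629.03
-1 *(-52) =52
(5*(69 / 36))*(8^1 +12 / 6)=575 / 6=95.83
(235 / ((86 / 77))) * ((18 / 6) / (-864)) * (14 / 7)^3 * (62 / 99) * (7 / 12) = -356965 / 167184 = -2.14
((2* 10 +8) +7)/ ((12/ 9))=105/ 4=26.25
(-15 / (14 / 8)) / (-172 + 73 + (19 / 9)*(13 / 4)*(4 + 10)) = 1080 / 371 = 2.91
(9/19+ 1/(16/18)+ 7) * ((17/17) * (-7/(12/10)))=-45745/912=-50.16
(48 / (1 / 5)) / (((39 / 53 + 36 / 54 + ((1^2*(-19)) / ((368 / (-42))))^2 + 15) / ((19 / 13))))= 24546954240 / 1476922291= 16.62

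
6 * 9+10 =64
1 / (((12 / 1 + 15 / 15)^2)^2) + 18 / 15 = 1.20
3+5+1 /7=8.14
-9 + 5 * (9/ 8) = -27/ 8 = -3.38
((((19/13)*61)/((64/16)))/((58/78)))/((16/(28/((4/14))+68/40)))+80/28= 24637183/129920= 189.63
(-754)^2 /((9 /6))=1137032 /3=379010.67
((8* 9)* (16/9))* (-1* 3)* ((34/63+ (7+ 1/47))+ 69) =-29017216/987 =-29399.41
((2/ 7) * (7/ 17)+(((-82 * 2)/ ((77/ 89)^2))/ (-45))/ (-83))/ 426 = 11102941/ 80186375115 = 0.00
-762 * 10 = -7620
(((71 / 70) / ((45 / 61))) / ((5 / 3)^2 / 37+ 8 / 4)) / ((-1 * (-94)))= 160247 / 22733900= 0.01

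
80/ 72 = 10/ 9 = 1.11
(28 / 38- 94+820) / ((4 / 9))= 31068 / 19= 1635.16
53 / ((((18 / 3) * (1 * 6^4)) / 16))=53 / 486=0.11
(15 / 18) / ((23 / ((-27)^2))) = 1215 / 46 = 26.41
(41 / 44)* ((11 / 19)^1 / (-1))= -41 / 76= -0.54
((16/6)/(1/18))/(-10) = -24/5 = -4.80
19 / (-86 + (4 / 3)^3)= -513 / 2258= -0.23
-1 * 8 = -8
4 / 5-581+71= -509.20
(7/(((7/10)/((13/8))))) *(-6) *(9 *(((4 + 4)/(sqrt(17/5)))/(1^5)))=-7020 *sqrt(85)/17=-3807.13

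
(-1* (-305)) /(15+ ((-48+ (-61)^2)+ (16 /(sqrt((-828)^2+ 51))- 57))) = 0.08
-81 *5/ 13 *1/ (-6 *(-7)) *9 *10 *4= -24300/ 91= -267.03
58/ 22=29/ 11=2.64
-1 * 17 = -17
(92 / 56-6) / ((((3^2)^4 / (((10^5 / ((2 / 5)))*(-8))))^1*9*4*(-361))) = -15250000 / 149216823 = -0.10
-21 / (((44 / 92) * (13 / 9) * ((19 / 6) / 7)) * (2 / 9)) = -821583 / 2717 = -302.39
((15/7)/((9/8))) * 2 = 80/21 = 3.81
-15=-15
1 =1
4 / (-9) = -4 / 9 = -0.44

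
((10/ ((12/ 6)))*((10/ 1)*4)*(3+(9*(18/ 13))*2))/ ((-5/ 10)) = -145200/ 13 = -11169.23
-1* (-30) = 30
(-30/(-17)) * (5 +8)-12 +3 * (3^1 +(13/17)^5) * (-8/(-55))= 965560566/78092135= 12.36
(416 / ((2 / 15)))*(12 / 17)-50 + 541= 45787 / 17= 2693.35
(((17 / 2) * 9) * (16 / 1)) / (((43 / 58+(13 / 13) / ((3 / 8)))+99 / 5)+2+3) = 1064880 / 24541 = 43.39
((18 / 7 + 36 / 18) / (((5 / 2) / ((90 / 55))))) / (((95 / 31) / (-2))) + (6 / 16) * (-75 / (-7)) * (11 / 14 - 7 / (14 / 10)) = -77361363 / 4096400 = -18.89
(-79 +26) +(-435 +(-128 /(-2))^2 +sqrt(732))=2* sqrt(183) +3608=3635.06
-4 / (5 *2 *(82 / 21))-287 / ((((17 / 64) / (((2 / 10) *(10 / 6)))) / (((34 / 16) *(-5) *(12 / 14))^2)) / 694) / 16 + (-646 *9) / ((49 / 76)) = -26211241173 / 20090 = -1304690.95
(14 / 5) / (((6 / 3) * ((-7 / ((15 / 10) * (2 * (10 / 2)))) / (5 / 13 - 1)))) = 24 / 13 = 1.85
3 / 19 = 0.16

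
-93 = -93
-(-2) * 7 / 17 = 14 / 17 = 0.82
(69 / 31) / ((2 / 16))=552 / 31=17.81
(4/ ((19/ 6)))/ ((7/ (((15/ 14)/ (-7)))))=-180/ 6517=-0.03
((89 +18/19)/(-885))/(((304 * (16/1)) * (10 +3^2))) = -1709/1553975040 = -0.00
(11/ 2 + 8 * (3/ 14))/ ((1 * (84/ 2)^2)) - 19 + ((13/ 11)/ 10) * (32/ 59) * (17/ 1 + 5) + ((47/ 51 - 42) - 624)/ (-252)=-5553406909/ 371551320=-14.95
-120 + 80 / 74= -4400 / 37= -118.92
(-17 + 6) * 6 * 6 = -396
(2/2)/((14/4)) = 2/7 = 0.29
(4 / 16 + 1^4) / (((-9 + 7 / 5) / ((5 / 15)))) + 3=1343 / 456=2.95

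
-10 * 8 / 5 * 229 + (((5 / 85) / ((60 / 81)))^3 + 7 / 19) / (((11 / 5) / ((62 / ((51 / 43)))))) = -153132861375059 / 41894133600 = -3655.23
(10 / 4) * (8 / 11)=20 / 11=1.82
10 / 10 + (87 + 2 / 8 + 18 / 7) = 2543 / 28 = 90.82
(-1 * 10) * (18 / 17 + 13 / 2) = -75.59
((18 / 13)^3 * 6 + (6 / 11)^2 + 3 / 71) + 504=9819740523 / 18874427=520.27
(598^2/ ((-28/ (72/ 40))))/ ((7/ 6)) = -4827654/ 245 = -19704.71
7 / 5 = 1.40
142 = 142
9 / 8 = 1.12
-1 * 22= -22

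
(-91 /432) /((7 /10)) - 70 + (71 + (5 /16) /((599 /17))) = 183193 /258768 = 0.71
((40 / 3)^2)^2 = 2560000 / 81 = 31604.94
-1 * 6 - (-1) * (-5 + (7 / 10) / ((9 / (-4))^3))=-40319 / 3645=-11.06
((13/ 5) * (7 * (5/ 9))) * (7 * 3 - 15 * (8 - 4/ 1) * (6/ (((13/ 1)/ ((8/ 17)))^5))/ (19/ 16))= 490806900107111/ 2311494539289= 212.33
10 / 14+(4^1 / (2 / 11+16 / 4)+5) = 1074 / 161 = 6.67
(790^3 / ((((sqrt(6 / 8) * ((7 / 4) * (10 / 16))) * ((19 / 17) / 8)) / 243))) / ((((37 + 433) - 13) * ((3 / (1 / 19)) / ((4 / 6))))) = 15449081241600 * sqrt(3) / 1154839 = 23170843.42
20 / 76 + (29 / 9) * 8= 4453 / 171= 26.04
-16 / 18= -8 / 9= -0.89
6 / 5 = 1.20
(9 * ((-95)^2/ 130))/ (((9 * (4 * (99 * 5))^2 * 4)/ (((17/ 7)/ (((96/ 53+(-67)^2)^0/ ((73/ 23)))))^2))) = 555969241/ 2113710318720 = 0.00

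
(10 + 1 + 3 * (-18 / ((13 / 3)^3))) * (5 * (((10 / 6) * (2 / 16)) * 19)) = 10786775 / 52728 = 204.57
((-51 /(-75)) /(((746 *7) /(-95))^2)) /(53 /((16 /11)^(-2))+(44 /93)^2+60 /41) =263324487393 /133175851654458032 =0.00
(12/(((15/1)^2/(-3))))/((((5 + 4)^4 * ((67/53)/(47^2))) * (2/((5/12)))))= -117077/13187610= -0.01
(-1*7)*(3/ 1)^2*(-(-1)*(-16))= 1008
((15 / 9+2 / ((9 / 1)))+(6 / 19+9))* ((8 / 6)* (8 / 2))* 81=91968 / 19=4840.42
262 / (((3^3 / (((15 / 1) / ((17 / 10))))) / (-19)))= -248900 / 153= -1626.80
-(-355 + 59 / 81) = 28696 / 81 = 354.27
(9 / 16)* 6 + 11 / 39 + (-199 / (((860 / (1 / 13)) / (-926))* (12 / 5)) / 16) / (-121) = 31631277 / 8657792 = 3.65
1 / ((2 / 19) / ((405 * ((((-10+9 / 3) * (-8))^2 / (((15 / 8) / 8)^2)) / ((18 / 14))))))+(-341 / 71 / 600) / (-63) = 458498365194581 / 2683800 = 170839244.80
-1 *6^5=-7776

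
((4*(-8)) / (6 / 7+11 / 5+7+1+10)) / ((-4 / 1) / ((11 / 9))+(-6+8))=80 / 67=1.19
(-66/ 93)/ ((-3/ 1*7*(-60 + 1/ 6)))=-44/ 77903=-0.00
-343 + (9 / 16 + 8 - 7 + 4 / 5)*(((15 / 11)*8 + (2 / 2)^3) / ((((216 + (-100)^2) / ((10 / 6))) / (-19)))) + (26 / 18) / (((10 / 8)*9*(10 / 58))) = -1246463089247 / 3640982400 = -342.34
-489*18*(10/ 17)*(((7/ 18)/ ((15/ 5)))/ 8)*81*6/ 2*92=-31885245/ 17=-1875602.65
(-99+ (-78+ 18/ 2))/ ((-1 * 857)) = 168/ 857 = 0.20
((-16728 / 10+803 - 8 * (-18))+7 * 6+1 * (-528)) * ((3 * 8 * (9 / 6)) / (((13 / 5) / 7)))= -1526868 / 13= -117451.38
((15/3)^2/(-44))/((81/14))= -175/1782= -0.10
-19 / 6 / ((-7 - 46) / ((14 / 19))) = 0.04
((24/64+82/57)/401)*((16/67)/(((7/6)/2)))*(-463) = -3063208/3573311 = -0.86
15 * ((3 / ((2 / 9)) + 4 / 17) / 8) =7005 / 272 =25.75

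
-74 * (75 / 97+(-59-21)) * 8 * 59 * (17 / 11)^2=77573865520 / 11737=6609343.57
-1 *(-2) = 2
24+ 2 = 26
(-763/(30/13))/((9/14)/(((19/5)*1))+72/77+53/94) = -682040359/3440940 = -198.21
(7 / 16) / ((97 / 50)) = 0.23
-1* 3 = -3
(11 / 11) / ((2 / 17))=17 / 2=8.50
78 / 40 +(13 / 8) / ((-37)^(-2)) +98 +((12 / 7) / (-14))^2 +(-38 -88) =2198.59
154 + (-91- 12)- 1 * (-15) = 66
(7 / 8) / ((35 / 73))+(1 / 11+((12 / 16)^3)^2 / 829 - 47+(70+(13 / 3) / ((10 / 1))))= 14202574813 / 560271360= 25.35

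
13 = 13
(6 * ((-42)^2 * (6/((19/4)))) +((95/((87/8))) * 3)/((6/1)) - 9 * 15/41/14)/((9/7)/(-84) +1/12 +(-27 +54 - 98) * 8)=-88822804931/3772064452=-23.55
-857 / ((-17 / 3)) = 2571 / 17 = 151.24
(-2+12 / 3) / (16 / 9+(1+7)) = 9 / 44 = 0.20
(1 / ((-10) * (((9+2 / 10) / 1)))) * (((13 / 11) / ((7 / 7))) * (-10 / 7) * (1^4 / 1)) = 65 / 3542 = 0.02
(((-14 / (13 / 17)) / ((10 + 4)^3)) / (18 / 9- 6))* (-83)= -1411 / 10192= -0.14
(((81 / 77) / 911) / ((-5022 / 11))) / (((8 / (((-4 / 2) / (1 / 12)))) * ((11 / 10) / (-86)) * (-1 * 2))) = 645 / 2174557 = 0.00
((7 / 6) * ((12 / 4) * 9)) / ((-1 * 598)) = -0.05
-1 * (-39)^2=-1521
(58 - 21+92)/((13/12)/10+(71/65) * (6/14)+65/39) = 93912/1633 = 57.51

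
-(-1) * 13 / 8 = 13 / 8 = 1.62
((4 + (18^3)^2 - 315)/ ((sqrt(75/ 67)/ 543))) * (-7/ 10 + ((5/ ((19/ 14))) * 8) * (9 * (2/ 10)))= 61235286248591 * sqrt(201)/ 950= 913852650415.71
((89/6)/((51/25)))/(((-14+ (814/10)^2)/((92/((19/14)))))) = 35822500/480524193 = 0.07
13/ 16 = 0.81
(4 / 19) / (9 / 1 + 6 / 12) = 8 / 361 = 0.02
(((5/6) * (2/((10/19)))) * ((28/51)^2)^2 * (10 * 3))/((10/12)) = 23356928/2255067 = 10.36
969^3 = 909853209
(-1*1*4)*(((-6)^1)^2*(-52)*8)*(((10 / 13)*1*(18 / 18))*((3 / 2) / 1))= 69120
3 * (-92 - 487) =-1737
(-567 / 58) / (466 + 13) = -0.02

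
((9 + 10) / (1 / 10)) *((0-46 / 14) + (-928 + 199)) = -973940 / 7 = -139134.29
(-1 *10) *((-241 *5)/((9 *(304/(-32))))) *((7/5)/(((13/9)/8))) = -269920/247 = -1092.79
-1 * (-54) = 54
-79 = -79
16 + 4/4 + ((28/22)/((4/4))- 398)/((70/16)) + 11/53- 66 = -2845946/20405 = -139.47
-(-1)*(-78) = -78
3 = 3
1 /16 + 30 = 481 /16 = 30.06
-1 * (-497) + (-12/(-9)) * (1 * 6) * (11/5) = 2573/5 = 514.60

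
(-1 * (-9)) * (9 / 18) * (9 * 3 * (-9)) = -2187 / 2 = -1093.50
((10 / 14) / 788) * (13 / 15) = 13 / 16548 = 0.00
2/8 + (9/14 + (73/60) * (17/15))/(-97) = 70019/305550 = 0.23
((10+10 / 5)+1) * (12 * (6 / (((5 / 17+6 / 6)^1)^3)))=574821 / 1331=431.87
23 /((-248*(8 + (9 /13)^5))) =-8539739 /751289464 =-0.01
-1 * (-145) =145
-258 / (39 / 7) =-602 / 13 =-46.31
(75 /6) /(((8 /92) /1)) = 575 /4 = 143.75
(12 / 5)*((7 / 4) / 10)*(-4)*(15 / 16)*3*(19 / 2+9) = -6993 / 80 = -87.41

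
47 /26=1.81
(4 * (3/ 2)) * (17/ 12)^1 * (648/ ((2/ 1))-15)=5253/ 2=2626.50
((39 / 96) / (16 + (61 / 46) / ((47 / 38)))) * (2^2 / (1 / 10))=14053 / 14764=0.95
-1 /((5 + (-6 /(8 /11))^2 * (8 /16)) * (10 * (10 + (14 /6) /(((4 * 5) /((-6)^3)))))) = 4 /23731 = 0.00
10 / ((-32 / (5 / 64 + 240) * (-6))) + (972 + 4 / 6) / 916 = 13.57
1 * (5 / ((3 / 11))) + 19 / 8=497 / 24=20.71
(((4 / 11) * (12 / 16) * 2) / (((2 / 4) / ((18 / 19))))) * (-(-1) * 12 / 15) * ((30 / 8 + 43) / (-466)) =-1836 / 22135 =-0.08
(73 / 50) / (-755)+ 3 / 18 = 9328 / 56625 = 0.16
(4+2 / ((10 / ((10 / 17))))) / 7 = 10 / 17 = 0.59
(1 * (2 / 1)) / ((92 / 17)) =17 / 46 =0.37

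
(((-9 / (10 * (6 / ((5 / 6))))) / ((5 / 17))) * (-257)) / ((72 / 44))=48059 / 720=66.75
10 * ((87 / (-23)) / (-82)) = 435 / 943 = 0.46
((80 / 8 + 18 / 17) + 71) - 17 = 1106 / 17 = 65.06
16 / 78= 8 / 39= 0.21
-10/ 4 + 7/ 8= -13/ 8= -1.62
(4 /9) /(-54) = -2 /243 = -0.01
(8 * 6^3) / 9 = 192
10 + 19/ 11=129/ 11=11.73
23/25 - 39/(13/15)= -44.08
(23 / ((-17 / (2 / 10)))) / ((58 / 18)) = -207 / 2465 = -0.08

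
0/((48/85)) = 0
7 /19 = 0.37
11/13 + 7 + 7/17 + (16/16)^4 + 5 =3151/221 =14.26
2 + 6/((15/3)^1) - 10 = -34/5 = -6.80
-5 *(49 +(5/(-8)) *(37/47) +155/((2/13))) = -1985295/376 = -5280.04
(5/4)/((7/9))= 45/28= 1.61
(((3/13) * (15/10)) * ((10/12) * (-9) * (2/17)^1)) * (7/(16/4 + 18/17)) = -945/2236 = -0.42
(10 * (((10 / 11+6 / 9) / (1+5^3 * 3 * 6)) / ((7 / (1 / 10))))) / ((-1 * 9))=-52 / 4679829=-0.00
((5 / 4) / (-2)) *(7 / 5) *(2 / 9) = -7 / 36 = -0.19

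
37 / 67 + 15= 1042 / 67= 15.55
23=23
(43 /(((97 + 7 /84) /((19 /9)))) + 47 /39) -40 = -37.86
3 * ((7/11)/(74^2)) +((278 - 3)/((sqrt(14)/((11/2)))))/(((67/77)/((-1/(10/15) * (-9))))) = 21/60236 +898425 * sqrt(14)/536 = 6271.64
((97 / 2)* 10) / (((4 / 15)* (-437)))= -7275 / 1748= -4.16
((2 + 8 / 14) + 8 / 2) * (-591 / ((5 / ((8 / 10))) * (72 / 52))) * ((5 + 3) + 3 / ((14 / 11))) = -3416374 / 735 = -4648.13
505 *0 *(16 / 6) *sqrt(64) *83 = 0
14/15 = 0.93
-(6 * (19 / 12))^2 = -361 / 4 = -90.25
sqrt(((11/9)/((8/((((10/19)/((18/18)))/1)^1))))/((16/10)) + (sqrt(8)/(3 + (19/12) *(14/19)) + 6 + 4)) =sqrt(2495232 *sqrt(2) + 52245250)/2280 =3.28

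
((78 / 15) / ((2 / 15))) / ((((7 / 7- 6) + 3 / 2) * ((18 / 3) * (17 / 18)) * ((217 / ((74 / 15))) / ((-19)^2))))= -2083692 / 129115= -16.14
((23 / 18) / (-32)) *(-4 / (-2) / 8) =-23 / 2304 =-0.01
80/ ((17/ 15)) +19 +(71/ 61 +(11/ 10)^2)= 9536477/ 103700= 91.96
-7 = -7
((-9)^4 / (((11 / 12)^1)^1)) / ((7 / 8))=629856 / 77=8179.95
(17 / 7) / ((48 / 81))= 459 / 112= 4.10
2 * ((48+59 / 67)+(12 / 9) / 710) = 97.76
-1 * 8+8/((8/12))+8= 12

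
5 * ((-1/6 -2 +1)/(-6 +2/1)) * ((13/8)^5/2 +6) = 26757815/1572864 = 17.01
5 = 5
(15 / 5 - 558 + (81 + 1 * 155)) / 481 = -0.66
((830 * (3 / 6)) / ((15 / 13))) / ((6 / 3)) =1079 / 6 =179.83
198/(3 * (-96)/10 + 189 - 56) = 990/521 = 1.90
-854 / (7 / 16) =-1952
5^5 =3125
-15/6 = -5/2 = -2.50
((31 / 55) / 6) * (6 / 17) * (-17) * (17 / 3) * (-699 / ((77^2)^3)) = 122791 / 11463230904895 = 0.00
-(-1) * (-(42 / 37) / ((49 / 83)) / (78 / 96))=-7968 / 3367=-2.37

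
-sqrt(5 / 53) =-sqrt(265) / 53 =-0.31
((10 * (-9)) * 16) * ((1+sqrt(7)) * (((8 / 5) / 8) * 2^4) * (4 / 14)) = -9216 * sqrt(7) / 7 - 9216 / 7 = -4799.89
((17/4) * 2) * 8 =68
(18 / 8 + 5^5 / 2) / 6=6259 / 24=260.79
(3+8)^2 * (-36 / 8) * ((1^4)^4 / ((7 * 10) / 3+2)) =-21.49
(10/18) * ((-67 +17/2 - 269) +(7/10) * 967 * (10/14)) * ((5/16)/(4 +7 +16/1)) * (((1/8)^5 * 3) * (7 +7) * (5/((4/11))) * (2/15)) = 25025/10616832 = 0.00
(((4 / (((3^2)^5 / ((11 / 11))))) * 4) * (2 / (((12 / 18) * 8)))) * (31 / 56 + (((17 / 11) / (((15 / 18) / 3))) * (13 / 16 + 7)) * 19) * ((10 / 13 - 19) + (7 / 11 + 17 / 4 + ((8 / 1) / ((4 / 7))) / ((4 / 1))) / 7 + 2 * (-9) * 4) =-30245901857 / 4045617576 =-7.48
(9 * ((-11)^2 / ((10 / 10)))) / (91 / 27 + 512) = 243 / 115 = 2.11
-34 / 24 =-17 / 12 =-1.42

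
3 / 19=0.16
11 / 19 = 0.58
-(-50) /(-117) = -50 /117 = -0.43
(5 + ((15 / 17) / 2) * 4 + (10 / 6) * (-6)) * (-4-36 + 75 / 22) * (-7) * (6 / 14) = -12075 / 34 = -355.15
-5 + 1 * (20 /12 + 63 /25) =-61 /75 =-0.81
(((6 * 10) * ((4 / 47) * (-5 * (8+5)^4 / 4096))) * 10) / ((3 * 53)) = -3570125 / 318848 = -11.20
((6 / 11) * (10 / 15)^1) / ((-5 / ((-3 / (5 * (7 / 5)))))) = 12 / 385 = 0.03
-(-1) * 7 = 7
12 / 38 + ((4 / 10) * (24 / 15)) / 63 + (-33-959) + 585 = -12169721 / 29925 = -406.67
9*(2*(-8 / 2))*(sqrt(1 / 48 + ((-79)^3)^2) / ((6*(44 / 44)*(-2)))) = 7*sqrt(714379461123) / 2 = 2958234.00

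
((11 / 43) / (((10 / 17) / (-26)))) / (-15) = 2431 / 3225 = 0.75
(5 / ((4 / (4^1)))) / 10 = 1 / 2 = 0.50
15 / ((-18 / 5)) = -25 / 6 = -4.17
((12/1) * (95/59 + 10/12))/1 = 1730/59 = 29.32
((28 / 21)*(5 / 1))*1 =20 / 3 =6.67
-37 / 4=-9.25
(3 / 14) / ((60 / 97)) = 97 / 280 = 0.35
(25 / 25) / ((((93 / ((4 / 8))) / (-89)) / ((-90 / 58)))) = 1335 / 1798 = 0.74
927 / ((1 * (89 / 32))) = 29664 / 89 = 333.30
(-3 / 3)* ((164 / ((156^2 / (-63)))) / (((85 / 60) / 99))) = 29.67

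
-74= -74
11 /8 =1.38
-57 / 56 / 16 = -57 / 896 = -0.06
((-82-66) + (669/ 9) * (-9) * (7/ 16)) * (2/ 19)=-7051/ 152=-46.39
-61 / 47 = -1.30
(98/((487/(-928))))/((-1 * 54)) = 45472/13149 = 3.46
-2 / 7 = -0.29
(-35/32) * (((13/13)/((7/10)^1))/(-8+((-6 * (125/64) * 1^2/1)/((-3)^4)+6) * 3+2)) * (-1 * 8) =3600/3331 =1.08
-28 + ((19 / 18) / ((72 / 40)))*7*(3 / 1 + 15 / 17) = -5537 / 459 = -12.06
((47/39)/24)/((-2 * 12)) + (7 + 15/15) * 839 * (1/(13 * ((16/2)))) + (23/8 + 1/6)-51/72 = 1502161/22464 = 66.87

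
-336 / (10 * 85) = -168 / 425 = -0.40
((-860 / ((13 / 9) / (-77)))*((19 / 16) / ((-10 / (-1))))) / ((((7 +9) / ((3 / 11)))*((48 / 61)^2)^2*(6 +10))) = 79184364679 / 5234491392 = 15.13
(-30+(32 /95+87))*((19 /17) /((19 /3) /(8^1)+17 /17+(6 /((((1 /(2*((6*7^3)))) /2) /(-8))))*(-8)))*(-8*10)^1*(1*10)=-4183296 /257944927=-0.02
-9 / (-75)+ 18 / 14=246 / 175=1.41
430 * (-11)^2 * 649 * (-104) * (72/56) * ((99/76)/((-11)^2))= -6464935620/133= -48608538.50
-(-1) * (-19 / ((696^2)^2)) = -19 / 234658861056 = -0.00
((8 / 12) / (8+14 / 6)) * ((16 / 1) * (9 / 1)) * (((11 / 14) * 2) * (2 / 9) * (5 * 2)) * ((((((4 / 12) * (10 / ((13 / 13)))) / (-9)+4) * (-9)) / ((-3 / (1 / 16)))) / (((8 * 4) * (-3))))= -385 / 1674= -0.23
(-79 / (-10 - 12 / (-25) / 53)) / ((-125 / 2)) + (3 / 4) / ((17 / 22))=949777 / 1125230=0.84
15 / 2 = 7.50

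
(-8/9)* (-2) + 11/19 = 403/171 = 2.36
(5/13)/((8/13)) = 5/8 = 0.62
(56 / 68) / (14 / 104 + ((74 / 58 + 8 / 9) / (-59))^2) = 172630058328 / 28500569819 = 6.06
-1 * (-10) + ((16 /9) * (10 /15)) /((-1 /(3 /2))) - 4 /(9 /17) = 2 /3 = 0.67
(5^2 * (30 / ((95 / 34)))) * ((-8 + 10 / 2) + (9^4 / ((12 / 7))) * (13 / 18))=28163475 / 38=741144.08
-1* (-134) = 134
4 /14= 2 /7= 0.29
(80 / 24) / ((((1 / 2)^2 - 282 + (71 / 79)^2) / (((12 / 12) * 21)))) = -1747480 / 7013443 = -0.25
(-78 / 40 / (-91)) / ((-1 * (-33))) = 1 / 1540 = 0.00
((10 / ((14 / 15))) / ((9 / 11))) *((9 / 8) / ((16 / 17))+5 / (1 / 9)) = 542025 / 896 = 604.94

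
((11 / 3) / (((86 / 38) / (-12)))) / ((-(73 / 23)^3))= 0.61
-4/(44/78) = -78/11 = -7.09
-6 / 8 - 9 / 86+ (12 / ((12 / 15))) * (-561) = -1447527 / 172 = -8415.85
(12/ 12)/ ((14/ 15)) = 15/ 14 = 1.07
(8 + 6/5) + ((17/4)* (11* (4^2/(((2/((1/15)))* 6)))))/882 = 73067/7938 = 9.20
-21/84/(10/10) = -1/4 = -0.25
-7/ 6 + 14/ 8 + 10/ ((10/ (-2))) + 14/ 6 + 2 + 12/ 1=179/ 12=14.92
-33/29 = -1.14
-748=-748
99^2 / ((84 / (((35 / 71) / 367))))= 16335 / 104228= 0.16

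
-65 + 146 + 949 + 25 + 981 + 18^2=2360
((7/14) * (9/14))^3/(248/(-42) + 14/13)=-28431/4133248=-0.01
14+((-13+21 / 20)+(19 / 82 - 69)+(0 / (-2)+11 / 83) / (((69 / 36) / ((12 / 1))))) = -103140601 / 1565380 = -65.89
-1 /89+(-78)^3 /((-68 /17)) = 10558781 /89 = 118637.99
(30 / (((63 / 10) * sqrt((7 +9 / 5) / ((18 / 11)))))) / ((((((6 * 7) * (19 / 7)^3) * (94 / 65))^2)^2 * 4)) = 367518931609375 * sqrt(10) / 4926997117443615777282627072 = 0.00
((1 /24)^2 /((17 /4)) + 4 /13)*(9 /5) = 1961 /3536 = 0.55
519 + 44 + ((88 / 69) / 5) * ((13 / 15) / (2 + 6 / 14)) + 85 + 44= 60886708 / 87975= 692.09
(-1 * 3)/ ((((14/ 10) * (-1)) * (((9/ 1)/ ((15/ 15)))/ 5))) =25/ 21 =1.19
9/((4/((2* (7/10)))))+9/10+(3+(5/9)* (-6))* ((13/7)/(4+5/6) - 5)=68069/12180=5.59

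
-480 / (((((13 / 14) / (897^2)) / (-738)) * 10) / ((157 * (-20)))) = -96382195902720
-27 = -27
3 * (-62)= -186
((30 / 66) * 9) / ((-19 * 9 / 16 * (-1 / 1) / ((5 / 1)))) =400 / 209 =1.91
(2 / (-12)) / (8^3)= -1 / 3072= -0.00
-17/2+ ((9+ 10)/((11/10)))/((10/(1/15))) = -2767/330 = -8.38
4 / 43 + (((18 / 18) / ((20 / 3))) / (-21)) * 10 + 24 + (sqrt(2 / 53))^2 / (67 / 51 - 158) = 6124504699 / 254960846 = 24.02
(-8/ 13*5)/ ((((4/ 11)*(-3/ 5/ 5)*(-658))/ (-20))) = 27500/ 12831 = 2.14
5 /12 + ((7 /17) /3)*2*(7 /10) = 207 /340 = 0.61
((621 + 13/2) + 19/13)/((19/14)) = 114471/247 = 463.45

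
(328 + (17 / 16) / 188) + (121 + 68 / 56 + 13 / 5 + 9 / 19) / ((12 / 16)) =2970812923 / 6000960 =495.06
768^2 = 589824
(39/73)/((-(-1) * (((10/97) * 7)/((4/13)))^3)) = 21904152/528948875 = 0.04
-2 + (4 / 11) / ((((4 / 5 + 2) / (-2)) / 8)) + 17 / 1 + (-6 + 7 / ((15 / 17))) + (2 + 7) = 27553 / 1155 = 23.86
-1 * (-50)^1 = 50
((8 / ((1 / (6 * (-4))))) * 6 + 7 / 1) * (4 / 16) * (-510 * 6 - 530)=2055275 / 2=1027637.50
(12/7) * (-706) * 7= -8472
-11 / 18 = -0.61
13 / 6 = 2.17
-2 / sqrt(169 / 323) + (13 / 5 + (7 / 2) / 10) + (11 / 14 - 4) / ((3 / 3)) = -2 *sqrt(323) / 13 - 37 / 140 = -3.03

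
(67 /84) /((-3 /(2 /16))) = -67 /2016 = -0.03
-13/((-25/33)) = 429/25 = 17.16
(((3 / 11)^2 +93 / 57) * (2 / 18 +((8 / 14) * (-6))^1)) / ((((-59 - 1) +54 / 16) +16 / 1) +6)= 31376 / 191961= 0.16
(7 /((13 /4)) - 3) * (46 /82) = -253 /533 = -0.47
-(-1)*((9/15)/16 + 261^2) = 68121.04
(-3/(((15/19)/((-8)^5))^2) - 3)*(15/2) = -387620798689/10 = -38762079868.90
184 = 184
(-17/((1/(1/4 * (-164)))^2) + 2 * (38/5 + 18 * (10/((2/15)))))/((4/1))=-129309/20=-6465.45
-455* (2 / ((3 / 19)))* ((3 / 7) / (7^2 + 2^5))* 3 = -91.48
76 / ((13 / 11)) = 836 / 13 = 64.31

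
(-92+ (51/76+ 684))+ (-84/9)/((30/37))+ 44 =2138047/3420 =625.16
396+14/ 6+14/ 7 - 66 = 1003/ 3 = 334.33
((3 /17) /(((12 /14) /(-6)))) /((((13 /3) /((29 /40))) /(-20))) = 1827 /442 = 4.13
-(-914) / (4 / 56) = 12796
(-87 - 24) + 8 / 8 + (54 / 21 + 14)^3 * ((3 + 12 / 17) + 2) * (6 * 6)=5450007422 / 5831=934660.85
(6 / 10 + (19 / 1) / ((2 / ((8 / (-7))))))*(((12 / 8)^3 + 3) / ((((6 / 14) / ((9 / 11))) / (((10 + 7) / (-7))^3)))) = 269856351 / 150920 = 1788.08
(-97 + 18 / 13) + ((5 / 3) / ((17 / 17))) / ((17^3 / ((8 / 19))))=-348090443 / 3640533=-95.62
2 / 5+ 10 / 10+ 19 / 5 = 26 / 5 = 5.20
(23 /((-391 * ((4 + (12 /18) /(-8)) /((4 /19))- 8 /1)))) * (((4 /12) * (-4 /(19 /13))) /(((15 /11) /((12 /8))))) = 4576 /822035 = 0.01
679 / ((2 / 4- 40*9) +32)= -1358 / 655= -2.07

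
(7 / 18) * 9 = 3.50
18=18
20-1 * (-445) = 465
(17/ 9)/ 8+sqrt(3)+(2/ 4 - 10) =-667/ 72+sqrt(3) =-7.53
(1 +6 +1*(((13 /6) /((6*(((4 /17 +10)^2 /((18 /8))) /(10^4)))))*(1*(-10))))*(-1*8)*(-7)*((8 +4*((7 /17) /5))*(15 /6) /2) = -448123.30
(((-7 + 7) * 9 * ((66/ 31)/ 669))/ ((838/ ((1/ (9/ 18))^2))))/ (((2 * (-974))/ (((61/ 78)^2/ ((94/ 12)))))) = 0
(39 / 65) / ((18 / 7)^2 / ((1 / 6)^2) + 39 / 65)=49 / 19489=0.00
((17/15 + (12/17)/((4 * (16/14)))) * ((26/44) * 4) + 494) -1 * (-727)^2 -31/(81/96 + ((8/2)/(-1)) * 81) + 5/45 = -20421807431063/38675340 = -528031.75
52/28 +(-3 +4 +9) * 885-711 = 56986/7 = 8140.86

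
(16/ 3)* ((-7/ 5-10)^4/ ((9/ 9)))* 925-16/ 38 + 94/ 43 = 1701852591938/ 20425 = 83322036.32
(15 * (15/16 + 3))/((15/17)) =1071/16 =66.94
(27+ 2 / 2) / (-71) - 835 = -59313 / 71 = -835.39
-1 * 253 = -253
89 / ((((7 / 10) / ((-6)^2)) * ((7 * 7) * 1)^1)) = 32040 / 343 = 93.41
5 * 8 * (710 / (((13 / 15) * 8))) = 53250 / 13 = 4096.15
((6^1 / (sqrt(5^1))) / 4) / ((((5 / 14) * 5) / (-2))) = -42 * sqrt(5) / 125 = -0.75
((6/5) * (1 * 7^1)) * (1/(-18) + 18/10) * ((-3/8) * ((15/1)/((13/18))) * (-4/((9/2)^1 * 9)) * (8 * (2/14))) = 2512/195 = 12.88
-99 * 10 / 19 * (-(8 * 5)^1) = 39600 / 19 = 2084.21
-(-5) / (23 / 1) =5 / 23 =0.22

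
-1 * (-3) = 3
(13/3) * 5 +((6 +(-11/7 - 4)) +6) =590/21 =28.10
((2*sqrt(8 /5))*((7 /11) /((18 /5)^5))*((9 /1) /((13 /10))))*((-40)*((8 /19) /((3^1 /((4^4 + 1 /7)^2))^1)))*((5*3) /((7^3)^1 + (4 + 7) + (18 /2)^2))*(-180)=1461295000000*sqrt(10) /109658367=42140.15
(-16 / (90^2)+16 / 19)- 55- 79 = -5123326 / 38475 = -133.16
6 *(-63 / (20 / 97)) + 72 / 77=-1410921 / 770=-1832.36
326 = 326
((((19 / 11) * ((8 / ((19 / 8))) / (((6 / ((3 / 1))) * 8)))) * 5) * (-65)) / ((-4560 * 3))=0.01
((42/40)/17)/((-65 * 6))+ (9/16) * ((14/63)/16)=5413/707200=0.01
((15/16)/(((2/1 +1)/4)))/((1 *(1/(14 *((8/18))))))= 70/9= 7.78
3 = 3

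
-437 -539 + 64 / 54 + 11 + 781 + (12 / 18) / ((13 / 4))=-64096 / 351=-182.61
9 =9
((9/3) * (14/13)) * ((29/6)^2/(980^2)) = 841/10701600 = 0.00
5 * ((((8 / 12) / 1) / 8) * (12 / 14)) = 5 / 14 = 0.36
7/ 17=0.41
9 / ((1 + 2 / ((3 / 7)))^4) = 729 / 83521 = 0.01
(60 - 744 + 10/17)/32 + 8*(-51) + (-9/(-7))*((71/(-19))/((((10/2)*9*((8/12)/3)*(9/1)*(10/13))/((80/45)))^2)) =-7077004247773/16482690000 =-429.36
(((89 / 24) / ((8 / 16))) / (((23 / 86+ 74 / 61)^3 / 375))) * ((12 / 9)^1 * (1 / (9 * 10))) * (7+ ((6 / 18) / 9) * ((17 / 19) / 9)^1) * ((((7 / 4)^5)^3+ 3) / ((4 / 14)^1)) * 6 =2698698764161976372230242032875 / 326649648648628180353024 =8261753.15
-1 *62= -62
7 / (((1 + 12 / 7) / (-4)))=-196 / 19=-10.32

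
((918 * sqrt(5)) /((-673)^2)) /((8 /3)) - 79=-79 + 1377 * sqrt(5) /1811716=-79.00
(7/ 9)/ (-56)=-1/ 72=-0.01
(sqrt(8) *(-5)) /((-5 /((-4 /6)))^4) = -32 *sqrt(2) /10125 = -0.00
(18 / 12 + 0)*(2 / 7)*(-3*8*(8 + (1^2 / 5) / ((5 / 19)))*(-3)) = 47304 / 175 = 270.31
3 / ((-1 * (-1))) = 3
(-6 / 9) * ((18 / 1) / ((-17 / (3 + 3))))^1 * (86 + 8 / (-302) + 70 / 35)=956448 / 2567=372.59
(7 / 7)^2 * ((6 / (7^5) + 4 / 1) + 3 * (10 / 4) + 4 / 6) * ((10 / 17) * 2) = 12269470 / 857157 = 14.31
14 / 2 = 7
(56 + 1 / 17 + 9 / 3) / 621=0.10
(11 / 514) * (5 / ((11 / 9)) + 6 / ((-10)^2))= 2283 / 25700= 0.09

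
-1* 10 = -10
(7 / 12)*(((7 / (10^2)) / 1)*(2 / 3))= 49 / 1800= 0.03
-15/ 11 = -1.36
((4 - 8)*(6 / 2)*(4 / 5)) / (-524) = 12 / 655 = 0.02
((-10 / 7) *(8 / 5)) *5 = -80 / 7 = -11.43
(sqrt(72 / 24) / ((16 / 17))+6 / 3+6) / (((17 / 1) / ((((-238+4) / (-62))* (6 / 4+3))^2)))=1108809* sqrt(3) / 61504+2217618 / 16337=166.97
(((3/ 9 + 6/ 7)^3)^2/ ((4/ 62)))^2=57280063629150390625/ 29423310045546564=1946.76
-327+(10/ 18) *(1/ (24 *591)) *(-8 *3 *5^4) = -1742438/ 5319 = -327.59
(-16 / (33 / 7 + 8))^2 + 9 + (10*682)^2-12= 368424709181 / 7921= 46512398.58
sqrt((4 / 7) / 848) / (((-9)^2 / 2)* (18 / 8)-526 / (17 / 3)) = -68* sqrt(371) / 85701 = -0.02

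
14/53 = 0.26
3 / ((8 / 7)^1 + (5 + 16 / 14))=7 / 17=0.41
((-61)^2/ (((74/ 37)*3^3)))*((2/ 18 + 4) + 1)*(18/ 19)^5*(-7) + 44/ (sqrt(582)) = -4658453856/ 2476099 + 22*sqrt(582)/ 291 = -1879.54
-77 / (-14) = 11 / 2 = 5.50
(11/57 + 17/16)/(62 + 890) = 1145/868224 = 0.00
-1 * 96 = -96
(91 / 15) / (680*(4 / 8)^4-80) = -182 / 1125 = -0.16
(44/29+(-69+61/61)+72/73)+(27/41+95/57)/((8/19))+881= 855151021/1041564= 821.03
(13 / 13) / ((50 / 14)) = 7 / 25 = 0.28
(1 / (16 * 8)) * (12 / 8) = 3 / 256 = 0.01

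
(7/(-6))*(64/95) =-224/285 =-0.79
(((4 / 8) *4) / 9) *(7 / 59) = 14 / 531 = 0.03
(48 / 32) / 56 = 3 / 112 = 0.03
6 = 6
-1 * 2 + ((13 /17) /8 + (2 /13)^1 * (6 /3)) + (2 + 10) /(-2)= -13431 /1768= -7.60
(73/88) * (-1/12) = -73/1056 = -0.07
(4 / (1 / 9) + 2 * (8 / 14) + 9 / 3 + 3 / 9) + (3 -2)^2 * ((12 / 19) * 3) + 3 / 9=17039 / 399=42.70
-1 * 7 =-7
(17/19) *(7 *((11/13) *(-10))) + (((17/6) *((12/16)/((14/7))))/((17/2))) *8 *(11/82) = -52.86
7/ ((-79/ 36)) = -252/ 79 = -3.19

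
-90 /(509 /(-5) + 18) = 450 /419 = 1.07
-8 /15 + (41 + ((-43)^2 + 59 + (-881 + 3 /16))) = 256237 /240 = 1067.65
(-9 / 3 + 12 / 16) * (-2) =9 / 2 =4.50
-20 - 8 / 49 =-988 / 49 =-20.16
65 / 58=1.12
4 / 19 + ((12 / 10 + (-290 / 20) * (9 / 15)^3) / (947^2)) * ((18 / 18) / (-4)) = 3587245177 / 17039371000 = 0.21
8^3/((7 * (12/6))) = 256/7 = 36.57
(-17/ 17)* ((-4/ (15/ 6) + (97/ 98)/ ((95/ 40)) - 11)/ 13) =56713/ 60515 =0.94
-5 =-5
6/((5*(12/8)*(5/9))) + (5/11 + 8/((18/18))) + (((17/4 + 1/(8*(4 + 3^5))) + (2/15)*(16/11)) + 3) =28266023/1630200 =17.34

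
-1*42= -42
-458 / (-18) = 229 / 9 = 25.44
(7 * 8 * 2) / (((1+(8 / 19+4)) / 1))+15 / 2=5801 / 206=28.16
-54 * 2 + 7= -101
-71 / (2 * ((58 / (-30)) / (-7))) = -7455 / 58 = -128.53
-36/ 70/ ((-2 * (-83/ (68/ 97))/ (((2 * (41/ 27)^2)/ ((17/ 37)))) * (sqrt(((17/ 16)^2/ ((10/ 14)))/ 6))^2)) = -254758912/ 3078275697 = -0.08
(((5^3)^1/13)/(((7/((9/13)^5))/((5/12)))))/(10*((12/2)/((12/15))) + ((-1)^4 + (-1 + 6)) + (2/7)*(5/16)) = 24603750/21918539669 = 0.00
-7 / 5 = -1.40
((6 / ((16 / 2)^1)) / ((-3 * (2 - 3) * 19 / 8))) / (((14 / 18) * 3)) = 6 / 133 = 0.05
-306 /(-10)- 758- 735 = -7312 /5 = -1462.40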